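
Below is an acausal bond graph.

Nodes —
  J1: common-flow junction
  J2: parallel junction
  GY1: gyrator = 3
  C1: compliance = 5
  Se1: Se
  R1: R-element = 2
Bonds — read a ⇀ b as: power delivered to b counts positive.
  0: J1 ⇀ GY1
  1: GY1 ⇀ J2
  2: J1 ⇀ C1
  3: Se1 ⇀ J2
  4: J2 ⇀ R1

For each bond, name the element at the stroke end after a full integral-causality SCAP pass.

#3 stroke→J2  (Se1: effort source, stroke at far end)
#1 stroke→GY1  (J2: bond 3 brought effort, rest push out)
#4 stroke→R1  (J2: bond 3 brought effort, rest push out)
#0 stroke→GY1  (through GY1, causality inverts; strokes same side of GY1)
#2 stroke→J1  (1-jn J1 has f-setter on 0)

b0 →GY1
b1 →GY1
b2 →J1
b3 →J2
b4 →R1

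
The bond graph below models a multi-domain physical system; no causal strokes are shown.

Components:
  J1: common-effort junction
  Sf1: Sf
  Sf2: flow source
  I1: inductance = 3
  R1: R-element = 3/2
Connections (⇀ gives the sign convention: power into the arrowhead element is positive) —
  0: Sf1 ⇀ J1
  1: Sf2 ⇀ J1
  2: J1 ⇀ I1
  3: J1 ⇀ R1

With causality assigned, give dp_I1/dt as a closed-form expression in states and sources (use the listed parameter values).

dp_I1/dt = 3*F_Sf1/2 + 3*F_Sf2/2 - p_I1/2

b0 →Sf1  (source Sf1 imposes f)
b1 →Sf2  (Sf2 fixes flow; stroke at Sf2)
b2 →I1  (I1 outputs flow p/I1)
b3 →J1  (only one effort-in slot at J1)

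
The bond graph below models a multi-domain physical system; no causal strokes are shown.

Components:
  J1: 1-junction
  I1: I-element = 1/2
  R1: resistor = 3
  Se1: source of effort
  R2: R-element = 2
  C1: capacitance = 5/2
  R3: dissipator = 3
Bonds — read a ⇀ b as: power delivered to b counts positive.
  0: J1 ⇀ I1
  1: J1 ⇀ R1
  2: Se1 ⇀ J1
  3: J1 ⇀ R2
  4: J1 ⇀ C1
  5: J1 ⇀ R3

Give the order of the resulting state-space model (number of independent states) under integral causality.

2  (C1, I1 all integral)

β2 stroke→J1  (Se1: effort source, stroke at far end)
β0 stroke→I1  (I1 integral (f out))
β1 stroke→J1  (J1 flow already set via bond 0)
β3 stroke→J1  (1-jn J1 has f-setter on 0)
β4 stroke→J1  (1-jn J1 has f-setter on 0)
β5 stroke→J1  (J1: bond 0 brought flow, rest push out)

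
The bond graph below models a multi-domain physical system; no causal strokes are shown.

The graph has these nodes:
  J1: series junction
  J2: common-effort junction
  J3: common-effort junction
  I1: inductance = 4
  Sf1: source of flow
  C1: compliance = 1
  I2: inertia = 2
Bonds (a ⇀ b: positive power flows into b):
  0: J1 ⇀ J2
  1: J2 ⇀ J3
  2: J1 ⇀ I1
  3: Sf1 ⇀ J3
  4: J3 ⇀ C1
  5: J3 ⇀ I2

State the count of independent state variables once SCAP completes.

3  (C1, I1, I2 all integral)

#3 |Sf1  (Sf1 fixes flow; stroke at Sf1)
#2 |I1  (prefer integral on I1)
#0 |J1  (J1 flow already set via bond 2)
#1 |J2  (only one effort-in slot at J2)
#4 |J3  (C1 integral (e out))
#5 |I2  (J3 effort already set via bond 4)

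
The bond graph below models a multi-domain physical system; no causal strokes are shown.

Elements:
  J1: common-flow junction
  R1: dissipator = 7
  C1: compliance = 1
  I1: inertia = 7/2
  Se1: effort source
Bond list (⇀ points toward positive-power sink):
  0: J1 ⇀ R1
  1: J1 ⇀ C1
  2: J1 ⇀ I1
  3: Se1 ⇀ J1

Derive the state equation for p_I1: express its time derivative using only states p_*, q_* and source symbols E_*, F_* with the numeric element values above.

dp_I1/dt = E_Se1 - 2*p_I1 - q_C1

bond 3 stroke→J1  (Se1: effort source, stroke at far end)
bond 1 stroke→J1  (C1: C, integral causality)
bond 2 stroke→I1  (I1: I, integral causality)
bond 0 stroke→J1  (J1: bond 2 brought flow, rest push out)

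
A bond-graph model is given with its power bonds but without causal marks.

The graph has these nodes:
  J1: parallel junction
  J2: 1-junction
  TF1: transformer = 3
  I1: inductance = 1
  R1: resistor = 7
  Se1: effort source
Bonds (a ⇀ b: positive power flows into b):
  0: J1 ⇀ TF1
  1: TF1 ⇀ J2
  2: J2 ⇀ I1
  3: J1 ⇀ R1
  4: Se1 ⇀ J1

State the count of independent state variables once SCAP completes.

1  (I1 all integral)

bond 4 →J1  (source Se1 imposes e)
bond 0 →TF1  (common-e at J1 fixed by 4)
bond 3 →R1  (common-e at J1 fixed by 4)
bond 1 →J2  (TF1 one-in-one-out from 0)
bond 2 →I1  (only one flow-in slot at J2)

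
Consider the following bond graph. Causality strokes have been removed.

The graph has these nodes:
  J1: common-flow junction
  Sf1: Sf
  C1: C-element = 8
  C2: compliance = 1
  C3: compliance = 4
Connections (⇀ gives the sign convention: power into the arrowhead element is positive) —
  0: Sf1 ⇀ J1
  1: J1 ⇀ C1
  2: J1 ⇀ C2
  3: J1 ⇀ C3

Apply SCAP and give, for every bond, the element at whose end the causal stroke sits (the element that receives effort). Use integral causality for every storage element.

#0 →Sf1
#1 →J1
#2 →J1
#3 →J1

#0 stroke at Sf1  (source Sf1 imposes f)
#1 stroke at J1  (J1 flow already set via bond 0)
#2 stroke at J1  (J1: bond 0 brought flow, rest push out)
#3 stroke at J1  (J1 flow already set via bond 0)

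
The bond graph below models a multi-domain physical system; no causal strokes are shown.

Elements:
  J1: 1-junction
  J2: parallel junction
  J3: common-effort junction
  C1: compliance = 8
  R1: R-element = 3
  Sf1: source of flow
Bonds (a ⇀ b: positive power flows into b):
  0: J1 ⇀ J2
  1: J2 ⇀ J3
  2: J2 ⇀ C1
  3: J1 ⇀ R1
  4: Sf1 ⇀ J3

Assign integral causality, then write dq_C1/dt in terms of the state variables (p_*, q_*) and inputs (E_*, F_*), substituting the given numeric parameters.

β4 →Sf1  (Sf1 fixes flow; stroke at Sf1)
β1 →J3  (J3: last free bond brings effort in)
β2 →J2  (prefer integral on C1)
β0 →J1  (0-jn J2 has e-setter on 2)
β3 →R1  (J1: last free bond brings flow in)

dq_C1/dt = F_Sf1 - q_C1/24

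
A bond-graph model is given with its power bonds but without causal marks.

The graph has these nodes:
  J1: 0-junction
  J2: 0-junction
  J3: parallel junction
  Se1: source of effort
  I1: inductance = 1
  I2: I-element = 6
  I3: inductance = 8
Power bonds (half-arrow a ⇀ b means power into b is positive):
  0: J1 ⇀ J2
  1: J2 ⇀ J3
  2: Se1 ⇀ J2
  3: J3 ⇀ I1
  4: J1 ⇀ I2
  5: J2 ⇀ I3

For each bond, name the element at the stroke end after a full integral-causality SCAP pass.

b2 →J2  (Se1 fixes effort; stroke away)
b0 →J1  (J2: bond 2 brought effort, rest push out)
b1 →J3  (J2 effort already set via bond 2)
b5 →I3  (J2: bond 2 brought effort, rest push out)
b3 →I1  (common-e at J3 fixed by 1)
b4 →I2  (J1 effort already set via bond 0)

β0 |J1
β1 |J3
β2 |J2
β3 |I1
β4 |I2
β5 |I3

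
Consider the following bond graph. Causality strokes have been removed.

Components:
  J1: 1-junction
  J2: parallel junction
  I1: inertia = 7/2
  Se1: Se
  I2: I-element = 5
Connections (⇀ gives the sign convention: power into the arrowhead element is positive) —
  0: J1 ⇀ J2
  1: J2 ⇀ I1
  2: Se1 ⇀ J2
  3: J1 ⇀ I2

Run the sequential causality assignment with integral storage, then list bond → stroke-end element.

b2 →J2  (source Se1 imposes e)
b0 →J1  (0-jn J2 has e-setter on 2)
b1 →I1  (0-jn J2 has e-setter on 2)
b3 →I2  (J1: last free bond brings flow in)

b0 stroke→J1
b1 stroke→I1
b2 stroke→J2
b3 stroke→I2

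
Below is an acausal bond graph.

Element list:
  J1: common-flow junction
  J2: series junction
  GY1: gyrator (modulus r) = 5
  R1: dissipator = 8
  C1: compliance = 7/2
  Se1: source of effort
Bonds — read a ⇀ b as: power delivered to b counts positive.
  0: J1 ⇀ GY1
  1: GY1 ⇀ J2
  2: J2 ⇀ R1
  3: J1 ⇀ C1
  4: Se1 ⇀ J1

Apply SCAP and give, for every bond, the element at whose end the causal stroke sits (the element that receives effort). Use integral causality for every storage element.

β0 →GY1
β1 →GY1
β2 →J2
β3 →J1
β4 →J1

bond 4 stroke→J1  (Se1 (Se) sets effort on bond)
bond 3 stroke→J1  (C1 integral (e out))
bond 0 stroke→GY1  (closing 1-jn rule on J1)
bond 1 stroke→GY1  (GY1 both-in/both-out from 0)
bond 2 stroke→J2  (common-f at J2 fixed by 1)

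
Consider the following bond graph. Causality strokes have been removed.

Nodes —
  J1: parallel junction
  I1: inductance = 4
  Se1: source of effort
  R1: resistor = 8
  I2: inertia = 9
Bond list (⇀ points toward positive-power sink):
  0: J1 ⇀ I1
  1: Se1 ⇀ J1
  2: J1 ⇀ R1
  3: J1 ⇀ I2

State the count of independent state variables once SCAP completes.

2  (I1, I2 all integral)

#1 →J1  (source Se1 imposes e)
#0 →I1  (J1: bond 1 brought effort, rest push out)
#2 →R1  (J1: bond 1 brought effort, rest push out)
#3 →I2  (J1 effort already set via bond 1)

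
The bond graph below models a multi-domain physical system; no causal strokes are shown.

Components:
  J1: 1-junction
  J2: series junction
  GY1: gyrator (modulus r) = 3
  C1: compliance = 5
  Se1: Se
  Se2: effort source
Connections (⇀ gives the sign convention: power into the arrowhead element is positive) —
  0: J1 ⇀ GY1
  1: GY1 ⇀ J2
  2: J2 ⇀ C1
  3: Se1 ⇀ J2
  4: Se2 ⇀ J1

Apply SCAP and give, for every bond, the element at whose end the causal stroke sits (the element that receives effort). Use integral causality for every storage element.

#3 →J2  (Se1 (Se) sets effort on bond)
#4 →J1  (source Se2 imposes e)
#0 →GY1  (J1: last free bond brings flow in)
#1 →GY1  (GY1 both-in/both-out from 0)
#2 →J2  (1-jn J2 has f-setter on 1)

β0 stroke→GY1
β1 stroke→GY1
β2 stroke→J2
β3 stroke→J2
β4 stroke→J1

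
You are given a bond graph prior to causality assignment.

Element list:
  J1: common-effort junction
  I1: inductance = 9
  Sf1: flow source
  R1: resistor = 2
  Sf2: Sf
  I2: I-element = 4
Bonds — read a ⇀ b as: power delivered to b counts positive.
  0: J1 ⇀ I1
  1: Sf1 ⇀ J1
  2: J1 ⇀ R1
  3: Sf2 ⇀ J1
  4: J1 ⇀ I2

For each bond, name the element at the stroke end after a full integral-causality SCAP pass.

b1 stroke at Sf1  (Sf1 fixes flow; stroke at Sf1)
b3 stroke at Sf2  (source Sf2 imposes f)
b0 stroke at I1  (I1: I, integral causality)
b4 stroke at I2  (prefer integral on I2)
b2 stroke at J1  (J1: last free bond brings effort in)

bond 0 →I1
bond 1 →Sf1
bond 2 →J1
bond 3 →Sf2
bond 4 →I2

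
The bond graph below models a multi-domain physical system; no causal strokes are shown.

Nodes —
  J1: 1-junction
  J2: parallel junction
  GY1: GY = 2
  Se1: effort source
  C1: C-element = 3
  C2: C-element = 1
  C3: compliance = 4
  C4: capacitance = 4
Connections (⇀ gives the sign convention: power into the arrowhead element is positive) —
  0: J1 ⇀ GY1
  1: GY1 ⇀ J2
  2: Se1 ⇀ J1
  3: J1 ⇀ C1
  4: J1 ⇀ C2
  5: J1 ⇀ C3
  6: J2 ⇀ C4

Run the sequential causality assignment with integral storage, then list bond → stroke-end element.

#2 stroke→J1  (Se1 fixes effort; stroke away)
#3 stroke→J1  (C1 outputs effort q/C1)
#4 stroke→J1  (C2 outputs effort q/C2)
#5 stroke→J1  (prefer integral on C3)
#0 stroke→GY1  (J1 needs exactly one f-in)
#1 stroke→GY1  (GY1 both-in/both-out from 0)
#6 stroke→J2  (J2: last free bond brings effort in)

bond 0 →GY1
bond 1 →GY1
bond 2 →J1
bond 3 →J1
bond 4 →J1
bond 5 →J1
bond 6 →J2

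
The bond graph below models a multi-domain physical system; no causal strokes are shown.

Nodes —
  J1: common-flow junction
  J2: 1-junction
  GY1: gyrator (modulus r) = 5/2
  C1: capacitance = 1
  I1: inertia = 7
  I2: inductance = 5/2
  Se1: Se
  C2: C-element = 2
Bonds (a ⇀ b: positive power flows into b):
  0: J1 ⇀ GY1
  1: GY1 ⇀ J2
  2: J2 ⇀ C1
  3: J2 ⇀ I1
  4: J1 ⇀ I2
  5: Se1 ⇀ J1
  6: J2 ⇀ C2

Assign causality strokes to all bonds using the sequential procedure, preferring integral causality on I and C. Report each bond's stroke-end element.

β5 stroke→J1  (source Se1 imposes e)
β2 stroke→J2  (C1: C, integral causality)
β3 stroke→I1  (prefer integral on I1)
β1 stroke→J2  (J2: bond 3 brought flow, rest push out)
β6 stroke→J2  (J2: bond 3 brought flow, rest push out)
β0 stroke→J1  (through GY1, causality inverts; strokes same side of GY1)
β4 stroke→I2  (only one flow-in slot at J1)

b0 stroke at J1
b1 stroke at J2
b2 stroke at J2
b3 stroke at I1
b4 stroke at I2
b5 stroke at J1
b6 stroke at J2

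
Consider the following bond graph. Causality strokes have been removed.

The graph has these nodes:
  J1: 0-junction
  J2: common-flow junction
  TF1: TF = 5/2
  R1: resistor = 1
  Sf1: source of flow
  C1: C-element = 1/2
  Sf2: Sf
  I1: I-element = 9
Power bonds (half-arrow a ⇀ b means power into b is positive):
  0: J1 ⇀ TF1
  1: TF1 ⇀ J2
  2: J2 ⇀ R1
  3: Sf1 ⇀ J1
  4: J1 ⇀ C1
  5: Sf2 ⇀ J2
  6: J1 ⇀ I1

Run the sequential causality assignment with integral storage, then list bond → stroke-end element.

#0 |TF1
#1 |J2
#2 |J2
#3 |Sf1
#4 |J1
#5 |Sf2
#6 |I1

#3 →Sf1  (source Sf1 imposes f)
#5 →Sf2  (Sf2 fixes flow; stroke at Sf2)
#1 →J2  (common-f at J2 fixed by 5)
#2 →J2  (J2: bond 5 brought flow, rest push out)
#0 →TF1  (TF1: transformer flips bond 1)
#4 →J1  (C1 outputs effort q/C1)
#6 →I1  (common-e at J1 fixed by 4)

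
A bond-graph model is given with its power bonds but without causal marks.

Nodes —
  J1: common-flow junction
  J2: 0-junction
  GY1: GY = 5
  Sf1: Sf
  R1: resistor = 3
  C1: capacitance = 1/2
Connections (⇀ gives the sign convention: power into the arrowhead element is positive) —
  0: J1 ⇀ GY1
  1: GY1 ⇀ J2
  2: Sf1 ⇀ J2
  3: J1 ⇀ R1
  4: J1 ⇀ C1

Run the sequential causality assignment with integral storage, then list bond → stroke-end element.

bond 0 →J1
bond 1 →J2
bond 2 →Sf1
bond 3 →R1
bond 4 →J1

bond 2 stroke at Sf1  (source Sf1 imposes f)
bond 1 stroke at J2  (J2 needs exactly one e-in)
bond 0 stroke at J1  (GY GY1: same side as bond 1)
bond 4 stroke at J1  (C1: C, integral causality)
bond 3 stroke at R1  (closing 1-jn rule on J1)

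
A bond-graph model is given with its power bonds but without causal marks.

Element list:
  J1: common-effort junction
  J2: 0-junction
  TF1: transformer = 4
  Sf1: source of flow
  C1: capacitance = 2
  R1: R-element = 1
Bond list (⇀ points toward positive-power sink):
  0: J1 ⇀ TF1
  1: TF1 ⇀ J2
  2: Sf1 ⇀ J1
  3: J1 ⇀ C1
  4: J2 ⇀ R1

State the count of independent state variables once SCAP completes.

bond 2 |Sf1  (source Sf1 imposes f)
bond 3 |J1  (prefer integral on C1)
bond 0 |TF1  (0-jn J1 has e-setter on 3)
bond 1 |J2  (TF1: transformer flips bond 0)
bond 4 |R1  (common-e at J2 fixed by 1)

1  (C1 all integral)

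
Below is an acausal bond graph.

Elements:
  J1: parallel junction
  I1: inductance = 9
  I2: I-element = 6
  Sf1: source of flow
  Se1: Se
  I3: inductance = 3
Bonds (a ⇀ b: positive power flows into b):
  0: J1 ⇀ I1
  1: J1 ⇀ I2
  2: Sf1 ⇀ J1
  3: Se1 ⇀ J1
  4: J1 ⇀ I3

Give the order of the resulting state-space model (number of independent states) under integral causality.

bond 2 stroke→Sf1  (Sf1 fixes flow; stroke at Sf1)
bond 3 stroke→J1  (Se1 (Se) sets effort on bond)
bond 0 stroke→I1  (J1: bond 3 brought effort, rest push out)
bond 1 stroke→I2  (J1 effort already set via bond 3)
bond 4 stroke→I3  (0-jn J1 has e-setter on 3)

3  (I1, I2, I3 all integral)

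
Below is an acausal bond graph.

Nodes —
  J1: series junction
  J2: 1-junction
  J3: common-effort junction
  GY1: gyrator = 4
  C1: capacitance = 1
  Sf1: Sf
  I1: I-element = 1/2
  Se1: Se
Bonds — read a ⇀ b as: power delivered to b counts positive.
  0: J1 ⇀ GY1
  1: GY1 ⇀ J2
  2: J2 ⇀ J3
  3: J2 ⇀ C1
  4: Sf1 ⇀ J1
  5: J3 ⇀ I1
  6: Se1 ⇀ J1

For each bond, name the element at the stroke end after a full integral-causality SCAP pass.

b4 stroke→Sf1  (Sf1 (Sf) sets flow on bond)
b6 stroke→J1  (source Se1 imposes e)
b0 stroke→J1  (J1 flow already set via bond 4)
b1 stroke→J2  (GY GY1: same side as bond 0)
b3 stroke→J2  (C1 outputs effort q/C1)
b2 stroke→J3  (J2: last free bond brings flow in)
b5 stroke→I1  (common-e at J3 fixed by 2)

β0 |J1
β1 |J2
β2 |J3
β3 |J2
β4 |Sf1
β5 |I1
β6 |J1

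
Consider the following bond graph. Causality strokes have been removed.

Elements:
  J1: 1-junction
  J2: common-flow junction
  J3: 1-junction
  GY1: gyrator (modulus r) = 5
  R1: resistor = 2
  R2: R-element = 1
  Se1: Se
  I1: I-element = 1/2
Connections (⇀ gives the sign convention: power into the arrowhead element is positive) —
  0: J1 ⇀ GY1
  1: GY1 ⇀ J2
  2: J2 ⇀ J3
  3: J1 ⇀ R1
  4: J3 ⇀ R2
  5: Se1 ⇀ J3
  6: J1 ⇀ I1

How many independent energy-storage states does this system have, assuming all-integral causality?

#5 →J3  (Se1 (Se) sets effort on bond)
#6 →I1  (I1: I, integral causality)
#0 →J1  (J1: bond 6 brought flow, rest push out)
#3 →J1  (J1 flow already set via bond 6)
#1 →J2  (GY1 both-in/both-out from 0)
#2 →J3  (only one flow-in slot at J2)
#4 →R2  (closing 1-jn rule on J3)

1  (I1 all integral)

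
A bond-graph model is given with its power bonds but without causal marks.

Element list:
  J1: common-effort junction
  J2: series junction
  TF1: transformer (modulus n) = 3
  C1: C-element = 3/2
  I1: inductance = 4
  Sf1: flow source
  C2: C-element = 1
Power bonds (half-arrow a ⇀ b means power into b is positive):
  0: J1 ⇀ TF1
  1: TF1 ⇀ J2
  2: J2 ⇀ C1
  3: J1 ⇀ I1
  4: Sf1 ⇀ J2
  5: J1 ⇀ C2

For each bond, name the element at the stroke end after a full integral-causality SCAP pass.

β4 stroke at Sf1  (Sf1 (Sf) sets flow on bond)
β1 stroke at J2  (common-f at J2 fixed by 4)
β2 stroke at J2  (J2: bond 4 brought flow, rest push out)
β0 stroke at TF1  (through TF1, causality passes straight; one stroke at TF1)
β3 stroke at I1  (I1 integral (f out))
β5 stroke at J1  (closing 0-jn rule on J1)

#0 →TF1
#1 →J2
#2 →J2
#3 →I1
#4 →Sf1
#5 →J1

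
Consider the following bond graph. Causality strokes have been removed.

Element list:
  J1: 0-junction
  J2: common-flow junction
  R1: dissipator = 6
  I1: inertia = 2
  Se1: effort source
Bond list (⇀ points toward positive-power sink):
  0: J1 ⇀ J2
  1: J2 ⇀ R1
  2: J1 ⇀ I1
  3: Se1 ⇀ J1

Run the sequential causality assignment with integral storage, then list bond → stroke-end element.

#0 |J2
#1 |R1
#2 |I1
#3 |J1

β3 |J1  (Se1 (Se) sets effort on bond)
β0 |J2  (J1: bond 3 brought effort, rest push out)
β2 |I1  (J1: bond 3 brought effort, rest push out)
β1 |R1  (J2 needs exactly one f-in)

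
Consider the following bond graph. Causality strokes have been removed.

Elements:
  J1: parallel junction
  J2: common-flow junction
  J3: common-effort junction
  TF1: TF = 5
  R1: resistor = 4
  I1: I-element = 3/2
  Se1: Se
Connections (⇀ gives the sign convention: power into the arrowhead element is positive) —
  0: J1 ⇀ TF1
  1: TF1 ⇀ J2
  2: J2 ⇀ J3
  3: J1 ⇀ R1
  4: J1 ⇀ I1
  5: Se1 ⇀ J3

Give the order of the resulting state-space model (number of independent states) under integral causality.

1  (I1 all integral)

b5 |J3  (Se1: effort source, stroke at far end)
b2 |J2  (0-jn J3 has e-setter on 5)
b1 |TF1  (J2 needs exactly one f-in)
b0 |J1  (TF1: transformer flips bond 1)
b3 |R1  (0-jn J1 has e-setter on 0)
b4 |I1  (common-e at J1 fixed by 0)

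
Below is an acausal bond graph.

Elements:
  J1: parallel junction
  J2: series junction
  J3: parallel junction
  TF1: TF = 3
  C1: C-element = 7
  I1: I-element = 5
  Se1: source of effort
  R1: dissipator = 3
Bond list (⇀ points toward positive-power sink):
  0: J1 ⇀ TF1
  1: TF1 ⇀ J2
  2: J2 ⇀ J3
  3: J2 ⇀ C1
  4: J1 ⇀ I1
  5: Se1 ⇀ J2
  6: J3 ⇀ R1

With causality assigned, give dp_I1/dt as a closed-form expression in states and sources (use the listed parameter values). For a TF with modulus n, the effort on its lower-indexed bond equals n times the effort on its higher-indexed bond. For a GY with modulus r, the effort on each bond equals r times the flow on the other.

bond 5 →J2  (source Se1 imposes e)
bond 3 →J2  (C1 integral (e out))
bond 4 →I1  (I1 outputs flow p/I1)
bond 0 →J1  (J1: last free bond brings effort in)
bond 1 →TF1  (TF1 one-in-one-out from 0)
bond 2 →J2  (J2 flow already set via bond 1)
bond 6 →J3  (closing 0-jn rule on J3)

dp_I1/dt = -3*E_Se1 - 27*p_I1/5 + 3*q_C1/7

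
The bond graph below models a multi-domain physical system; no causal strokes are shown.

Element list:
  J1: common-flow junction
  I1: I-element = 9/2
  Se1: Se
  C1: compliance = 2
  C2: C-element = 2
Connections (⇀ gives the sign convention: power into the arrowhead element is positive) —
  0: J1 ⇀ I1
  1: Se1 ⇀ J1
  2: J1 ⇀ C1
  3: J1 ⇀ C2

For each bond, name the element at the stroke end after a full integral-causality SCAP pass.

#0 |I1
#1 |J1
#2 |J1
#3 |J1

b1 stroke→J1  (Se1 fixes effort; stroke away)
b0 stroke→I1  (prefer integral on I1)
b2 stroke→J1  (J1 flow already set via bond 0)
b3 stroke→J1  (common-f at J1 fixed by 0)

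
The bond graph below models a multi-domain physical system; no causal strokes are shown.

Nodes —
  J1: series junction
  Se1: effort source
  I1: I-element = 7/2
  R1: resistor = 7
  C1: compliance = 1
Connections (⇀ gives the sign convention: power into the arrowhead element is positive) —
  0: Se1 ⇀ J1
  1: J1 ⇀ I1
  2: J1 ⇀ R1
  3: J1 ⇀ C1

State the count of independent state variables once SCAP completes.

2  (C1, I1 all integral)

b0 stroke at J1  (source Se1 imposes e)
b1 stroke at I1  (I1: I, integral causality)
b2 stroke at J1  (J1: bond 1 brought flow, rest push out)
b3 stroke at J1  (1-jn J1 has f-setter on 1)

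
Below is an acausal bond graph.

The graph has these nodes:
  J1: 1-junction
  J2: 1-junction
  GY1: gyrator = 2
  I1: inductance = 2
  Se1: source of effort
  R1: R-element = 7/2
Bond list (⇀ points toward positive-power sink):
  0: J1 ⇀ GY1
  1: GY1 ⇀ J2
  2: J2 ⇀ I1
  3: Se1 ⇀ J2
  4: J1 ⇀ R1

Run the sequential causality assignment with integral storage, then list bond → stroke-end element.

β3 stroke→J2  (Se1 (Se) sets effort on bond)
β2 stroke→I1  (I1 outputs flow p/I1)
β1 stroke→J2  (J2: bond 2 brought flow, rest push out)
β0 stroke→J1  (GY GY1: same side as bond 1)
β4 stroke→R1  (closing 1-jn rule on J1)

b0 →J1
b1 →J2
b2 →I1
b3 →J2
b4 →R1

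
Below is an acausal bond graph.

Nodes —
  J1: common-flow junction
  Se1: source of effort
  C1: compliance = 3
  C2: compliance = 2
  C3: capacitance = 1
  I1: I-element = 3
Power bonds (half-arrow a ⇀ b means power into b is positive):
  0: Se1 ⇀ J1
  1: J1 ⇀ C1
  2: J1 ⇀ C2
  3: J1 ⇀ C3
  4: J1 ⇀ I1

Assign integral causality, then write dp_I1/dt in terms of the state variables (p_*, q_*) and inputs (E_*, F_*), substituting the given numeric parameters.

β0 |J1  (source Se1 imposes e)
β1 |J1  (C1 integral (e out))
β2 |J1  (C2: C, integral causality)
β3 |J1  (C3 integral (e out))
β4 |I1  (J1: last free bond brings flow in)

dp_I1/dt = E_Se1 - q_C1/3 - q_C2/2 - q_C3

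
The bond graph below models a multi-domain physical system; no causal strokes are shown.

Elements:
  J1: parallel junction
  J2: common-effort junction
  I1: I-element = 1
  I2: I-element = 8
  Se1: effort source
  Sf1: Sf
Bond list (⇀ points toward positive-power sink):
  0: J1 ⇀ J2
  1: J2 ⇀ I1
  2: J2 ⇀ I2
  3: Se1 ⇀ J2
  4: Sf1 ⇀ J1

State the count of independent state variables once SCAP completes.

β3 stroke→J2  (source Se1 imposes e)
β4 stroke→Sf1  (source Sf1 imposes f)
β0 stroke→J1  (J1 needs exactly one e-in)
β1 stroke→I1  (J2: bond 3 brought effort, rest push out)
β2 stroke→I2  (common-e at J2 fixed by 3)

2  (I1, I2 all integral)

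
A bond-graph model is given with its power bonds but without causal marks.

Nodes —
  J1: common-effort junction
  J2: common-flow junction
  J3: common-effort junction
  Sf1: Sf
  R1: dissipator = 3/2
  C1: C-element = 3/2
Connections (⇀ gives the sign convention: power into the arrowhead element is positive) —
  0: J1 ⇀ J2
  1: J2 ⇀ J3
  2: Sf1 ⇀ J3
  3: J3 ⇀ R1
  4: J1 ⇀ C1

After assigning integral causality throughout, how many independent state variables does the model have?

1  (C1 all integral)

b2 |Sf1  (Sf1 (Sf) sets flow on bond)
b4 |J1  (C1: C, integral causality)
b0 |J2  (common-e at J1 fixed by 4)
b1 |J3  (J2: last free bond brings flow in)
b3 |R1  (common-e at J3 fixed by 1)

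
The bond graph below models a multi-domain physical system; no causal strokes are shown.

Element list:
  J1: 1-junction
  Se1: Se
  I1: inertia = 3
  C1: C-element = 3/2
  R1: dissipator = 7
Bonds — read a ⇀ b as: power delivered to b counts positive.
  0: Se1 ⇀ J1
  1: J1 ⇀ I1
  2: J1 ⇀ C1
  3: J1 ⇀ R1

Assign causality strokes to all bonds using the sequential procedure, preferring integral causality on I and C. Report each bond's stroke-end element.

#0 stroke at J1  (Se1 (Se) sets effort on bond)
#1 stroke at I1  (I1: I, integral causality)
#2 stroke at J1  (common-f at J1 fixed by 1)
#3 stroke at J1  (J1: bond 1 brought flow, rest push out)

b0 stroke at J1
b1 stroke at I1
b2 stroke at J1
b3 stroke at J1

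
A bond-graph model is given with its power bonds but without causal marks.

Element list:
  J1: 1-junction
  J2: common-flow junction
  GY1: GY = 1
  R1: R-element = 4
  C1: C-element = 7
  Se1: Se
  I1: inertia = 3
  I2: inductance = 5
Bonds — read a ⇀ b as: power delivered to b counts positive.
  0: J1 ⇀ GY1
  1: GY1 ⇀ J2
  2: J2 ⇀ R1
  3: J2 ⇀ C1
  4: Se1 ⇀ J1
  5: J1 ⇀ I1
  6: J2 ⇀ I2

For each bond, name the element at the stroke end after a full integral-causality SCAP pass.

bond 4 stroke→J1  (source Se1 imposes e)
bond 3 stroke→J2  (C1: C, integral causality)
bond 5 stroke→I1  (prefer integral on I1)
bond 0 stroke→J1  (common-f at J1 fixed by 5)
bond 1 stroke→J2  (GY GY1: same side as bond 0)
bond 6 stroke→I2  (I2 outputs flow p/I2)
bond 2 stroke→J2  (J2 flow already set via bond 6)

β0 |J1
β1 |J2
β2 |J2
β3 |J2
β4 |J1
β5 |I1
β6 |I2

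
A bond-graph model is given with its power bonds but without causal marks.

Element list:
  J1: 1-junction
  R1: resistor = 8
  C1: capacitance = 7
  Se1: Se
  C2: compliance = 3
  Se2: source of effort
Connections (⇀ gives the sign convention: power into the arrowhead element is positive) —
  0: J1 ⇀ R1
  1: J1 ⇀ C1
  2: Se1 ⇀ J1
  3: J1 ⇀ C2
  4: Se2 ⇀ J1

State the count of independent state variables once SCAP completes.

2  (C1, C2 all integral)

#2 stroke→J1  (Se1: effort source, stroke at far end)
#4 stroke→J1  (Se2 fixes effort; stroke away)
#1 stroke→J1  (C1: C, integral causality)
#3 stroke→J1  (C2 integral (e out))
#0 stroke→R1  (J1: last free bond brings flow in)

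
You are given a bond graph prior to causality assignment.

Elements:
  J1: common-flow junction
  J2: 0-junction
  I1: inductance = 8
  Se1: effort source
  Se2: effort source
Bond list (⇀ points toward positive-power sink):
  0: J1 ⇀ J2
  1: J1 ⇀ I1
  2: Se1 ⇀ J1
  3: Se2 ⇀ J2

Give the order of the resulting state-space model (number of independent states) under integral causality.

1  (I1 all integral)

β2 |J1  (Se1 (Se) sets effort on bond)
β3 |J2  (Se2: effort source, stroke at far end)
β0 |J1  (J2: bond 3 brought effort, rest push out)
β1 |I1  (only one flow-in slot at J1)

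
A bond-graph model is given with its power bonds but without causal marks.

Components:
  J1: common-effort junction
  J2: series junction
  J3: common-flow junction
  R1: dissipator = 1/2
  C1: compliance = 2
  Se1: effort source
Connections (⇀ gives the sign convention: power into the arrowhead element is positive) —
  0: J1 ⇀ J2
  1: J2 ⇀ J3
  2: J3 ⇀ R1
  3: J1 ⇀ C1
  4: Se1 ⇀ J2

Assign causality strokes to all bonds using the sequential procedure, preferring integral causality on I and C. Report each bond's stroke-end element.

β0 stroke→J2
β1 stroke→J3
β2 stroke→R1
β3 stroke→J1
β4 stroke→J2

b4 stroke→J2  (source Se1 imposes e)
b3 stroke→J1  (prefer integral on C1)
b0 stroke→J2  (J1 effort already set via bond 3)
b1 stroke→J3  (J2: last free bond brings flow in)
b2 stroke→R1  (J3: last free bond brings flow in)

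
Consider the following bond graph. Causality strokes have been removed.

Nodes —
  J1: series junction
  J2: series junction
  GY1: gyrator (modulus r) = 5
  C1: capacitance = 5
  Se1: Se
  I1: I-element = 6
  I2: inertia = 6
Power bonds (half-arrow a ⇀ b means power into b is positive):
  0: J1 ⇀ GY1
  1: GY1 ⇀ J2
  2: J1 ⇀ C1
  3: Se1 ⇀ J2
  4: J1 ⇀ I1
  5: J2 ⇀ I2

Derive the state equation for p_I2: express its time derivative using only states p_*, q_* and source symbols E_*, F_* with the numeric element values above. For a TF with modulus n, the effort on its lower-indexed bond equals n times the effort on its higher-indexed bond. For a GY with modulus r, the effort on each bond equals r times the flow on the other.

dp_I2/dt = E_Se1 + 5*p_I1/6

b3 |J2  (Se1 (Se) sets effort on bond)
b2 |J1  (C1: C, integral causality)
b4 |I1  (I1 integral (f out))
b0 |J1  (J1 flow already set via bond 4)
b1 |J2  (GY1 both-in/both-out from 0)
b5 |I2  (only one flow-in slot at J2)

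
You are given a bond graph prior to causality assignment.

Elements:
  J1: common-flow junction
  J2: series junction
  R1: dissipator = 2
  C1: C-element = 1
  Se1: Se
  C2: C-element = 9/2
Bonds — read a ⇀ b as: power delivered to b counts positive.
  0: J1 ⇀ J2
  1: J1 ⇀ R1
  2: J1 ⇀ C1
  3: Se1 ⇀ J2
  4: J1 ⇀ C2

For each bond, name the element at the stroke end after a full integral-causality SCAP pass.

bond 0 stroke→J1
bond 1 stroke→R1
bond 2 stroke→J1
bond 3 stroke→J2
bond 4 stroke→J1

b3 |J2  (Se1: effort source, stroke at far end)
b0 |J1  (J2: last free bond brings flow in)
b2 |J1  (C1 integral (e out))
b4 |J1  (C2: C, integral causality)
b1 |R1  (only one flow-in slot at J1)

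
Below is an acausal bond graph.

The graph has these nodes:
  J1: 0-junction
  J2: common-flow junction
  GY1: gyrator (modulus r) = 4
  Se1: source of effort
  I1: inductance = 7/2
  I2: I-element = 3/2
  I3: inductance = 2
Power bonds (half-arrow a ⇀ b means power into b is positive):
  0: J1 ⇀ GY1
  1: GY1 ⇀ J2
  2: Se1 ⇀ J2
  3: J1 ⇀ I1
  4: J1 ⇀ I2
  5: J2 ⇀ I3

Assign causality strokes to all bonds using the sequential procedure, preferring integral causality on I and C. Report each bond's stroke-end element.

#2 stroke→J2  (Se1: effort source, stroke at far end)
#3 stroke→I1  (I1: I, integral causality)
#4 stroke→I2  (prefer integral on I2)
#0 stroke→J1  (only one effort-in slot at J1)
#1 stroke→J2  (GY GY1: same side as bond 0)
#5 stroke→I3  (J2 needs exactly one f-in)

#0 stroke at J1
#1 stroke at J2
#2 stroke at J2
#3 stroke at I1
#4 stroke at I2
#5 stroke at I3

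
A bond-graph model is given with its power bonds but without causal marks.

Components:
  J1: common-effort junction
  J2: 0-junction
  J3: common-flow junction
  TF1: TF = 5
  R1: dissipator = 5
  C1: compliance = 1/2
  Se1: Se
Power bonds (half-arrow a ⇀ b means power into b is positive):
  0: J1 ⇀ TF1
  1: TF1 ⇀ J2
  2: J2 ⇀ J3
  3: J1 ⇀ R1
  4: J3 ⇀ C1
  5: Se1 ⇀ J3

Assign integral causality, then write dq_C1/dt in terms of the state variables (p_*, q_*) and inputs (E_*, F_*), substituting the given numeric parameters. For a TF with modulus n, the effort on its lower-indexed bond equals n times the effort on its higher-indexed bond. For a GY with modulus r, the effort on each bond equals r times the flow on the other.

dq_C1/dt = 5*E_Se1 - 10*q_C1

β5 stroke at J3  (Se1 (Se) sets effort on bond)
β4 stroke at J3  (C1: C, integral causality)
β2 stroke at J2  (only one flow-in slot at J3)
β1 stroke at TF1  (0-jn J2 has e-setter on 2)
β0 stroke at J1  (TF1: transformer flips bond 1)
β3 stroke at R1  (J1: bond 0 brought effort, rest push out)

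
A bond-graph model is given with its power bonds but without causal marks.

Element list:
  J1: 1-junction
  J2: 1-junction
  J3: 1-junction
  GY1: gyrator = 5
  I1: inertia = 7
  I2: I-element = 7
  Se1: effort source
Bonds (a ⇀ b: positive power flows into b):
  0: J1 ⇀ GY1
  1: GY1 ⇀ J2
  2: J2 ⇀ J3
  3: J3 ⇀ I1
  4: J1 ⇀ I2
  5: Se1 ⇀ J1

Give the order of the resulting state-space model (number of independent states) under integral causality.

β5 stroke→J1  (Se1: effort source, stroke at far end)
β3 stroke→I1  (I1 integral (f out))
β2 stroke→J3  (J3 flow already set via bond 3)
β1 stroke→J2  (common-f at J2 fixed by 2)
β0 stroke→J1  (GY1 both-in/both-out from 1)
β4 stroke→I2  (only one flow-in slot at J1)

2  (I1, I2 all integral)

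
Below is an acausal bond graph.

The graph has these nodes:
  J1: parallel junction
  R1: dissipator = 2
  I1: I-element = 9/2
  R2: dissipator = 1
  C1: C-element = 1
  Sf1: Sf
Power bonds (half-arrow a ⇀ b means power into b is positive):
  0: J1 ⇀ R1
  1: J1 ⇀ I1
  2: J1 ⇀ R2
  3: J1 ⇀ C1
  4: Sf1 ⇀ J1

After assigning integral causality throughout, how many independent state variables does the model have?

b4 |Sf1  (Sf1 (Sf) sets flow on bond)
b1 |I1  (prefer integral on I1)
b3 |J1  (prefer integral on C1)
b0 |R1  (common-e at J1 fixed by 3)
b2 |R2  (J1 effort already set via bond 3)

2  (C1, I1 all integral)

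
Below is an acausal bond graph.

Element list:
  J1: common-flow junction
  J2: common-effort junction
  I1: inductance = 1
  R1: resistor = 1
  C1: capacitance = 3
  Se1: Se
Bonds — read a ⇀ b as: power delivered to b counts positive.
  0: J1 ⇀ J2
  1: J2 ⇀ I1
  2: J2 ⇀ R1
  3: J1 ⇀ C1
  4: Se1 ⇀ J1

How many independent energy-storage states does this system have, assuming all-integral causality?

β4 |J1  (Se1 fixes effort; stroke away)
β1 |I1  (I1 integral (f out))
β3 |J1  (C1 outputs effort q/C1)
β0 |J2  (J1 needs exactly one f-in)
β2 |R1  (J2 effort already set via bond 0)

2  (C1, I1 all integral)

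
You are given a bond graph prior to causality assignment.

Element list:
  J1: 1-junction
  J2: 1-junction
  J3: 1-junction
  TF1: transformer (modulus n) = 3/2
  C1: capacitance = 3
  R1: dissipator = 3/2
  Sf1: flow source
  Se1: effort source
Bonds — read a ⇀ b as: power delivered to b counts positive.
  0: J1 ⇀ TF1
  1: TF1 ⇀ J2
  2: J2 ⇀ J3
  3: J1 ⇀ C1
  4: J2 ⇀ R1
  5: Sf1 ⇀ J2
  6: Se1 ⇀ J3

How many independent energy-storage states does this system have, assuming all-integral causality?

#5 |Sf1  (Sf1 (Sf) sets flow on bond)
#6 |J3  (source Se1 imposes e)
#1 |J2  (J2: bond 5 brought flow, rest push out)
#2 |J2  (J2: bond 5 brought flow, rest push out)
#4 |J2  (1-jn J2 has f-setter on 5)
#0 |TF1  (through TF1, causality passes straight; one stroke at TF1)
#3 |J1  (J1 flow already set via bond 0)

1  (C1 all integral)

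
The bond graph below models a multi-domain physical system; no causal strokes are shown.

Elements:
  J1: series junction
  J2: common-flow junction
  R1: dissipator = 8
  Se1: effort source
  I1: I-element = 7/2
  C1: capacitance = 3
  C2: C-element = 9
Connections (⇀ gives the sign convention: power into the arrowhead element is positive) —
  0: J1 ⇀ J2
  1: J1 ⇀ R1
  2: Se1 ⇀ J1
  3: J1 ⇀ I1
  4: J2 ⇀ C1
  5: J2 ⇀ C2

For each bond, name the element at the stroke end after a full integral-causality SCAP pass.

#0 stroke at J1
#1 stroke at J1
#2 stroke at J1
#3 stroke at I1
#4 stroke at J2
#5 stroke at J2

bond 2 |J1  (source Se1 imposes e)
bond 3 |I1  (prefer integral on I1)
bond 0 |J1  (common-f at J1 fixed by 3)
bond 1 |J1  (1-jn J1 has f-setter on 3)
bond 4 |J2  (J2 flow already set via bond 0)
bond 5 |J2  (J2 flow already set via bond 0)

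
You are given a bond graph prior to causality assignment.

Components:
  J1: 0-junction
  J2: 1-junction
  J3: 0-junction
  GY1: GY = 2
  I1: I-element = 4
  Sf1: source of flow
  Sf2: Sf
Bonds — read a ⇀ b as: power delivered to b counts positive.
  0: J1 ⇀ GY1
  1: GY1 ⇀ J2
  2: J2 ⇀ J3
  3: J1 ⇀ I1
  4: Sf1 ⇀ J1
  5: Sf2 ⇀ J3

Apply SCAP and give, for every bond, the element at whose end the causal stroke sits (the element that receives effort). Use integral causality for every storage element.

b4 stroke at Sf1  (Sf1: flow source, stroke at near end)
b5 stroke at Sf2  (Sf2 fixes flow; stroke at Sf2)
b2 stroke at J3  (closing 0-jn rule on J3)
b1 stroke at J2  (1-jn J2 has f-setter on 2)
b0 stroke at J1  (through GY1, causality inverts; strokes same side of GY1)
b3 stroke at I1  (0-jn J1 has e-setter on 0)

#0 |J1
#1 |J2
#2 |J3
#3 |I1
#4 |Sf1
#5 |Sf2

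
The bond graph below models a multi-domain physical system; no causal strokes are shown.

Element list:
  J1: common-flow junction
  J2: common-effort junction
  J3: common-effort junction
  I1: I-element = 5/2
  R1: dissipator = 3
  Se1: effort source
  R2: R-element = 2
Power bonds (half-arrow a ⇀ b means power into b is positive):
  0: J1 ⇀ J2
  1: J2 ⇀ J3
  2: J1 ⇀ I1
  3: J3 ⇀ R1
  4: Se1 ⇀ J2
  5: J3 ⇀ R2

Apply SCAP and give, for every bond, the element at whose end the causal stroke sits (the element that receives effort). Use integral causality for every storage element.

bond 4 stroke at J2  (Se1 fixes effort; stroke away)
bond 0 stroke at J1  (common-e at J2 fixed by 4)
bond 1 stroke at J3  (J2: bond 4 brought effort, rest push out)
bond 3 stroke at R1  (common-e at J3 fixed by 1)
bond 5 stroke at R2  (common-e at J3 fixed by 1)
bond 2 stroke at I1  (J1: last free bond brings flow in)

b0 |J1
b1 |J3
b2 |I1
b3 |R1
b4 |J2
b5 |R2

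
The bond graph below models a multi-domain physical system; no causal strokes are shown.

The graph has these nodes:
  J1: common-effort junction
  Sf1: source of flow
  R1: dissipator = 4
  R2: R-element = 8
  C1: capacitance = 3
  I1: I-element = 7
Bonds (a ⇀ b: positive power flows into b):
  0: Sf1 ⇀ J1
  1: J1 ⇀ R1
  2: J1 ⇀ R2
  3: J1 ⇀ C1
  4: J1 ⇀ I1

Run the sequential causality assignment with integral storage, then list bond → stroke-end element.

β0 stroke→Sf1  (source Sf1 imposes f)
β3 stroke→J1  (prefer integral on C1)
β1 stroke→R1  (0-jn J1 has e-setter on 3)
β2 stroke→R2  (J1: bond 3 brought effort, rest push out)
β4 stroke→I1  (J1: bond 3 brought effort, rest push out)

#0 |Sf1
#1 |R1
#2 |R2
#3 |J1
#4 |I1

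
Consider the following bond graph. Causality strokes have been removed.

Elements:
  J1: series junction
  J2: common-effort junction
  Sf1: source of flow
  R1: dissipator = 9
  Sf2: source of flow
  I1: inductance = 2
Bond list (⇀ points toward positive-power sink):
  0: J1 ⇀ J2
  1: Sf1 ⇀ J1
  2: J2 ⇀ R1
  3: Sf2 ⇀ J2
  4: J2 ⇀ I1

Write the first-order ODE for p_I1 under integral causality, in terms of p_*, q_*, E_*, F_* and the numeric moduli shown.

bond 1 →Sf1  (Sf1 (Sf) sets flow on bond)
bond 3 →Sf2  (Sf2: flow source, stroke at near end)
bond 0 →J1  (J1 flow already set via bond 1)
bond 4 →I1  (I1 outputs flow p/I1)
bond 2 →J2  (J2 needs exactly one e-in)

dp_I1/dt = 9*F_Sf1 + 9*F_Sf2 - 9*p_I1/2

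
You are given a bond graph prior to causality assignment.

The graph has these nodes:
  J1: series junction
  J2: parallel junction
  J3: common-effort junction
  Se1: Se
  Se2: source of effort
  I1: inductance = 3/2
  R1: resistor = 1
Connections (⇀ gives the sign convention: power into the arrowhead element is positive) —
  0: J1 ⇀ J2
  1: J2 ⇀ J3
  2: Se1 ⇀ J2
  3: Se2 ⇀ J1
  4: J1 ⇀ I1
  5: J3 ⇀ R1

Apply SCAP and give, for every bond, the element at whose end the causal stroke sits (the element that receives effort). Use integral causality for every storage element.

#0 stroke at J1
#1 stroke at J3
#2 stroke at J2
#3 stroke at J1
#4 stroke at I1
#5 stroke at R1

#2 →J2  (Se1: effort source, stroke at far end)
#3 →J1  (Se2 fixes effort; stroke away)
#0 →J1  (J2 effort already set via bond 2)
#1 →J3  (common-e at J2 fixed by 2)
#5 →R1  (J3: bond 1 brought effort, rest push out)
#4 →I1  (only one flow-in slot at J1)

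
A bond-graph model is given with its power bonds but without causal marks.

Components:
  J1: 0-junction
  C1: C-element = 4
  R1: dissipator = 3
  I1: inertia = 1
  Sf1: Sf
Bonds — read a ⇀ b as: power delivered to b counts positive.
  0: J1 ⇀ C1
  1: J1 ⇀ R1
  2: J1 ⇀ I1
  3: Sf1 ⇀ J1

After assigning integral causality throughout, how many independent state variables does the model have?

#3 stroke at Sf1  (Sf1 (Sf) sets flow on bond)
#0 stroke at J1  (prefer integral on C1)
#1 stroke at R1  (J1: bond 0 brought effort, rest push out)
#2 stroke at I1  (common-e at J1 fixed by 0)

2  (C1, I1 all integral)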